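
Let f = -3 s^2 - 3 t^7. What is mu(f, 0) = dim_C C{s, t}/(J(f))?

6

The Hessian of f at 0 has rank 1. Corank 1: A-series; mu = 6 gives A_6.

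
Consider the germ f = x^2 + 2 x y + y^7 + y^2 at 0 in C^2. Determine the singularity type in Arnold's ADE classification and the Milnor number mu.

Type A_{6}, Milnor number mu = 6.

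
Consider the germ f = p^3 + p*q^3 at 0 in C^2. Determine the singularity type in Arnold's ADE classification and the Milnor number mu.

Type E7, Milnor number mu = 7.

The Hessian of f at 0 has rank 0. Corank 2; j^3 = p^3 is a perfect cube, so E-series; the 4-jet and mu = 7 give E_7.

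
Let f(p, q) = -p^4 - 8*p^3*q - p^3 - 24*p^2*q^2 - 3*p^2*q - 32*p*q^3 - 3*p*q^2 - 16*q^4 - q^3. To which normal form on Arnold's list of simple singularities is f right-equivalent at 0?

E6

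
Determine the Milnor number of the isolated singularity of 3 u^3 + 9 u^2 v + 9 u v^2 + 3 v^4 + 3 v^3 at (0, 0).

6

The Hessian of f at 0 has rank 0. Corank 2; j^3 = 3*(u + v)^3 is a perfect cube, so E-series; the 4-jet and mu = 6 give E_6.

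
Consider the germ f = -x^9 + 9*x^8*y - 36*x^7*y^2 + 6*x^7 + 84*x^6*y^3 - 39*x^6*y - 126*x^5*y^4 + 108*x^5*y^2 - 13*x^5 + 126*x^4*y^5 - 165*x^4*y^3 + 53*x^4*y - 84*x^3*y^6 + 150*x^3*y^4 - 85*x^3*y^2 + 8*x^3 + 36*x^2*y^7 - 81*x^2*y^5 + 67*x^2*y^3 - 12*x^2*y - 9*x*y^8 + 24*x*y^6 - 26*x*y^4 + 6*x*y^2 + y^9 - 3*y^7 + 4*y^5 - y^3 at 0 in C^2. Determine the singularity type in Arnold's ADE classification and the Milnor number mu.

The Hessian of f at 0 has rank 0. Corank 2; j^3 = (2*x - y)^3 is a perfect cube, so E-series; the 5-jet and mu = 8 give E_8.

Type E_{8}, Milnor number mu = 8.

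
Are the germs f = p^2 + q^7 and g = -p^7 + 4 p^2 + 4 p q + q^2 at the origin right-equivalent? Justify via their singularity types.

Yes.

The Hessian of f at 0 has rank 1. Corank 1: A-series; mu = 6 gives A_6. The Hessian of g at 0 has rank 1. Corank 1: A-series; mu = 6 gives A_6. Both have type A_6, hence right-equivalent.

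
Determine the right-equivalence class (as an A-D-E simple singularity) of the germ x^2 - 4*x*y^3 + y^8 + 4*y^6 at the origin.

A_7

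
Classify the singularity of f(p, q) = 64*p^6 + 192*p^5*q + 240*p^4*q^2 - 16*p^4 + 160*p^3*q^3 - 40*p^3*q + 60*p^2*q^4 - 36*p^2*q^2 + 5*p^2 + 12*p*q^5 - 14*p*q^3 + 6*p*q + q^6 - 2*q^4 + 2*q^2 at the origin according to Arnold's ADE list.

A1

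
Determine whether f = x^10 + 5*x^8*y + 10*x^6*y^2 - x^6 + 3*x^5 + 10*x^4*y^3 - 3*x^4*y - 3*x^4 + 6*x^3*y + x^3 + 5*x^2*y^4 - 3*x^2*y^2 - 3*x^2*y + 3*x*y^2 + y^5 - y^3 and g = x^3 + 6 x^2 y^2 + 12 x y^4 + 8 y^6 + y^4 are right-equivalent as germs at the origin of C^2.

No.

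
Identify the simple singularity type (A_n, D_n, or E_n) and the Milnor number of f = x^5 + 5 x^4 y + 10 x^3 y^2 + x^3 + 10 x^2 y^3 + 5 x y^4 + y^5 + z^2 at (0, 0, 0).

The Hessian of f at 0 is [[0, 0, 0], [0, 0, 0], [0, 0, 2]] with rank 1, so corank 2. A Groebner basis of the Jacobian ideal J(f) in C{x,y,z} is {y^5, x*y^3 + y^4/4, x^2, z}; counting standard monomials gives mu = 8. Corank 2; j^3 = x^3 is a perfect cube, so E-series; the 5-jet and mu = 8 give E_8.

Type E_8, Milnor number mu = 8.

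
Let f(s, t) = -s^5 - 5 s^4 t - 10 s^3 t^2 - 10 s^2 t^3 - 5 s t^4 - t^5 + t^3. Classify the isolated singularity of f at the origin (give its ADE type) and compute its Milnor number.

Type E_{8}, Milnor number mu = 8.

The Hessian of f at 0 has rank 0. Corank 2; j^3 = t^3 is a perfect cube, so E-series; the 5-jet and mu = 8 give E_8.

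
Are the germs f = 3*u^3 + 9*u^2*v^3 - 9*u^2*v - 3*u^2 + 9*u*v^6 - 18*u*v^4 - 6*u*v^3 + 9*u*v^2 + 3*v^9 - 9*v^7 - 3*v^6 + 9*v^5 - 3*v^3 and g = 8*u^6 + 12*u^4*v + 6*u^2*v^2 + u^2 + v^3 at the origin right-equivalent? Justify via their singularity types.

Yes.

The Hessian of f at 0 is [[-6, 0], [0, 0]] with rank 1, so corank 1. A Groebner basis of the Jacobian ideal J(f) in C{u,v} is {v^2, u}; counting standard monomials gives mu = 2. Corank 1: A-series; mu = 2 gives A_2. The Hessian of g at 0 is [[2, 0], [0, 0]] with rank 1, so corank 1. A Groebner basis of the Jacobian ideal J(g) in C{u,v} is {v^2, u}; counting standard monomials gives mu = 2. Corank 1: A-series; mu = 2 gives A_2. Both have type A_2, hence right-equivalent.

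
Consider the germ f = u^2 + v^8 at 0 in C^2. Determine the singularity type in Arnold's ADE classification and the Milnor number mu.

Type A_{7}, Milnor number mu = 7.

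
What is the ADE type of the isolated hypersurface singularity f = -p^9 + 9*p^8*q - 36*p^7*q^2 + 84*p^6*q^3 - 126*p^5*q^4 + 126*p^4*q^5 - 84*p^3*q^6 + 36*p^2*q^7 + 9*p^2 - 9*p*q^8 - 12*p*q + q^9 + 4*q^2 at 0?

A_8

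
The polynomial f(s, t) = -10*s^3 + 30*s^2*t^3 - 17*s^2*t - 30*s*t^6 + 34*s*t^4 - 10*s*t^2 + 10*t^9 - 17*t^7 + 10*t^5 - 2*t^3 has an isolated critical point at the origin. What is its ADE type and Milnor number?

Type D4, Milnor number mu = 4.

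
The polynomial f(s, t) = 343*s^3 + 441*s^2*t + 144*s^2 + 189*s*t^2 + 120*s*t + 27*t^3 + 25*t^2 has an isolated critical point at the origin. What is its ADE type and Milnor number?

Type A2, Milnor number mu = 2.

The Hessian of f at 0 is [[288, 120], [120, 50]] with rank 1, so corank 1. A Groebner basis of the Jacobian ideal J(f) in C{s,t} is {t^2, s + 5*t/12}; counting standard monomials gives mu = 2. Corank 1: A-series; mu = 2 gives A_2.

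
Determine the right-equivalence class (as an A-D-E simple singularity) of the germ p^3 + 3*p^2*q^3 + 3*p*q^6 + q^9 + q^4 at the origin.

E_6

The Hessian of f at 0 has rank 0. Corank 2; j^3 = p^3 is a perfect cube, so E-series; the 4-jet and mu = 6 give E_6.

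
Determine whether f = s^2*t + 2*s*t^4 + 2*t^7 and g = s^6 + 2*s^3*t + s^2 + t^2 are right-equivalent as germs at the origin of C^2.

No.

The Hessian of f at 0 is [[0, 0], [0, 0]] with rank 0, so corank 2. A Groebner basis of the Jacobian ideal J(f) in C{s,t} is {-s^2/6 + s*t^3, s*t + t^4, s^3, s^2*t}; counting standard monomials gives mu = 8. Corank 2; j^3 = s^2*t has shape L^2 M (L != M), so D-series; mu = 8 gives D_8. The Hessian of g at 0 is [[2, 0], [0, 2]] with rank 2, so corank 0. A Groebner basis of the Jacobian ideal J(g) in C{s,t} is {s, t}; counting standard monomials gives mu = 1. Corank 0: nondegenerate Morse point, so A_1. f is D_8 but g is A_1, hence not right-equivalent.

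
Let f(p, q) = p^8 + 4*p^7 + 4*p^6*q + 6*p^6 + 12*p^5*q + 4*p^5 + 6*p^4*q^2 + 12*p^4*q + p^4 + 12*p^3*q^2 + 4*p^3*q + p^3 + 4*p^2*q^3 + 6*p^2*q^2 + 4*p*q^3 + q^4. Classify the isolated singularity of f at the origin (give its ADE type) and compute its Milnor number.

The Hessian of f at 0 has rank 0. Corank 2; j^3 = p^3 is a perfect cube, so E-series; the 4-jet and mu = 6 give E_6.

Type E_6, Milnor number mu = 6.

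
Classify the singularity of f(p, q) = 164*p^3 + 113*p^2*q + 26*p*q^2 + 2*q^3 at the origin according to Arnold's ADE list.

D4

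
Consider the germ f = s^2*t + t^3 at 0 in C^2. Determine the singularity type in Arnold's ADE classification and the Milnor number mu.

The Hessian of f at 0 has rank 0. Corank 2; j^3 = t*(s^2 + t^2) splits into three distinct lines over C (the quadratic factor has nonzero discriminant), so D_4.

Type D4, Milnor number mu = 4.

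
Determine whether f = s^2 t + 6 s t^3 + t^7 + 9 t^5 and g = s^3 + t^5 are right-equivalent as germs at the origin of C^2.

The Hessian of f at 0 has rank 0. Corank 2; j^3 = s^2*t has shape L^2 M (L != M), so D-series; mu = 8 gives D_8. The Hessian of g at 0 has rank 0. Corank 2; j^3 = s^3 is a perfect cube, so E-series; the 5-jet and mu = 8 give E_8. f is D_8 but g is E_8, hence not right-equivalent.

No.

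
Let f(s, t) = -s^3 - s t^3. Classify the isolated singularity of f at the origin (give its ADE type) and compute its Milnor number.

Type E7, Milnor number mu = 7.

The Hessian of f at 0 has rank 0. Corank 2; j^3 = -s^3 is a perfect cube, so E-series; the 4-jet and mu = 7 give E_7.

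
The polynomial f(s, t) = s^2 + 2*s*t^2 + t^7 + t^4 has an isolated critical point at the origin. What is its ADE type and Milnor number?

The Hessian of f at 0 has rank 1. Corank 1: A-series; mu = 6 gives A_6.

Type A6, Milnor number mu = 6.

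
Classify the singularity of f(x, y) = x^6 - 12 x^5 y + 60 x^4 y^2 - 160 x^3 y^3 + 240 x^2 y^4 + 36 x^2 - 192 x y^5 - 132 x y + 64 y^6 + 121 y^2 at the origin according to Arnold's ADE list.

The Hessian of f at 0 has rank 1. Corank 1: A-series; mu = 5 gives A_5.

A_{5}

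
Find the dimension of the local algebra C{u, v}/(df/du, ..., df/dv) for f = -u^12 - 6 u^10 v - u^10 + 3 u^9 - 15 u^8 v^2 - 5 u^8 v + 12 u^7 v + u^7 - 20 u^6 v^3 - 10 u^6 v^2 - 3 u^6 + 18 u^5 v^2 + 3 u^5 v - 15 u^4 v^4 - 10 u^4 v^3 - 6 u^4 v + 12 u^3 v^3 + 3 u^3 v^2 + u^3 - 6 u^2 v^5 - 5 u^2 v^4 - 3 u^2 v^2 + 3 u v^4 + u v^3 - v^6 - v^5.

The Hessian of f at 0 is [[0, 0], [0, 0]] with rank 0, so corank 2. A Groebner basis of the Jacobian ideal J(f) in C{u,v} is {-u^2 + v^4 - v^3/3, u^3, u^2*v + u^2/3 + v^3/9, -u^2 + u*v^2 - v^3/3}; counting standard monomials gives mu = 7. Corank 2; j^3 = u^3 is a perfect cube, so E-series; the 4-jet and mu = 7 give E_7.

7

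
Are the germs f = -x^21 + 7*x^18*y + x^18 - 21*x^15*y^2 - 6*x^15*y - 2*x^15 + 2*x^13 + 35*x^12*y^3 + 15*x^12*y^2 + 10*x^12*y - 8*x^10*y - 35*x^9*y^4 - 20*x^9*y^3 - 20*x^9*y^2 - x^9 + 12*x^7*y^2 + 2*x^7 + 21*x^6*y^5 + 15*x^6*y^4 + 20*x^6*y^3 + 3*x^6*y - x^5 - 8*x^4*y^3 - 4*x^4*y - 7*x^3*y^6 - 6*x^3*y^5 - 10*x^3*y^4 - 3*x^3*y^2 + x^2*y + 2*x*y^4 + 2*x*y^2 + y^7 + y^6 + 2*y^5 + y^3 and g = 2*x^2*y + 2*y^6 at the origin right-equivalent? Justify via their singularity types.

The Hessian of f at 0 is [[0, 0], [0, 0]] with rank 0, so corank 2. A Groebner basis of the Jacobian ideal J(f) in C{x,y} is {x*y/2 + y^4 + y^2/2, x^3 - x^2 - 2*x*y + y^3 - y^2, x^2*y + 2*x^2/3 + 4*x*y/3 - y^3 + 2*y^2/3, -x^2/3 + x*y^2 - 2*x*y/3 + y^3 - y^2/3}; counting standard monomials gives mu = 7. Corank 2; j^3 = y*(x + y)^2 has shape L^2 M (L != M), so D-series; mu = 7 gives D_7. The Hessian of g at 0 is [[0, 0], [0, 0]] with rank 0, so corank 2. A Groebner basis of the Jacobian ideal J(g) in C{x,y} is {x^2/6 + y^5, x^3, x*y}; counting standard monomials gives mu = 7. Corank 2; j^3 = 2*x^2*y has shape L^2 M (L != M), so D-series; mu = 7 gives D_7. Both have type D_7, hence right-equivalent.

Yes.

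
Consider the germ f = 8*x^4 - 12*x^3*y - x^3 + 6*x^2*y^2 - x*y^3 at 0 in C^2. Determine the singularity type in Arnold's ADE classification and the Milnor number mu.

The Hessian of f at 0 is [[0, 0], [0, 0]] with rank 0, so corank 2. A Groebner basis of the Jacobian ideal J(f) in C{x,y} is {3*x^2/4 + y^4 + y^3/4, x^3, x^2*y - x^2/4 - y^3/12, -x^2 + x*y^2 - y^3/3}; counting standard monomials gives mu = 7. Corank 2; j^3 = -x^3 is a perfect cube, so E-series; the 4-jet and mu = 7 give E_7.

Type E7, Milnor number mu = 7.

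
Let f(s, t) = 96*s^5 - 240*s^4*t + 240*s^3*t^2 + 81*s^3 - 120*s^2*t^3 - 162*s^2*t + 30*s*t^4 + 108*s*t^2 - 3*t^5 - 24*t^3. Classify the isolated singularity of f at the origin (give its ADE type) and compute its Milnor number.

Type E8, Milnor number mu = 8.

The Hessian of f at 0 is [[0, 0], [0, 0]] with rank 0, so corank 2. A Groebner basis of the Jacobian ideal J(f) in C{s,t} is {t^5, s*t^3 - 5*t^4/8, s^2 - 4*s*t/3 + 4*t^2/9}; counting standard monomials gives mu = 8. Corank 2; j^3 = 3*(3*s - 2*t)^3 is a perfect cube, so E-series; the 5-jet and mu = 8 give E_8.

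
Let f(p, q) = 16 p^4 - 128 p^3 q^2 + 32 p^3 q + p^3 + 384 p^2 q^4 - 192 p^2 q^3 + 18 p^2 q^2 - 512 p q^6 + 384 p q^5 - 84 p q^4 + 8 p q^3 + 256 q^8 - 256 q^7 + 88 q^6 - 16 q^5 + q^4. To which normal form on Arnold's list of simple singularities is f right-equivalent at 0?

E6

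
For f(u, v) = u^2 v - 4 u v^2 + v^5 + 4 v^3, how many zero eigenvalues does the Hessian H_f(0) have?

2

The Hessian at 0 is [[0, 0], [0, 0]] of rank 0; hence corank 2.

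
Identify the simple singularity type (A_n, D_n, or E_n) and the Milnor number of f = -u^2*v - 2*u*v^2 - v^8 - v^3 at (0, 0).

Type D_9, Milnor number mu = 9.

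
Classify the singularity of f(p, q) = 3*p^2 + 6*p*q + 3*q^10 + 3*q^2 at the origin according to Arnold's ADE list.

A_9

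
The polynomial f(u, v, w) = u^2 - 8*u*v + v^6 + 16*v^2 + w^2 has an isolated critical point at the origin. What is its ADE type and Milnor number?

Type A_{5}, Milnor number mu = 5.

The Hessian of f at 0 is [[2, -8, 0], [-8, 32, 0], [0, 0, 2]] with rank 2, so corank 1. A Groebner basis of the Jacobian ideal J(f) in C{u,v,w} is {v^5, u - 4*v, w}; counting standard monomials gives mu = 5. Corank 1: A-series; mu = 5 gives A_5.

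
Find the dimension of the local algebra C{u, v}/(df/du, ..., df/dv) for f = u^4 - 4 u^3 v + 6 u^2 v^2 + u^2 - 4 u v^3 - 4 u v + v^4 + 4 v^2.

3

The Hessian of f at 0 is [[2, -4], [-4, 8]] with rank 1, so corank 1. A Groebner basis of the Jacobian ideal J(f) in C{u,v} is {v^3, u - 2*v}; counting standard monomials gives mu = 3. Corank 1: A-series; mu = 3 gives A_3.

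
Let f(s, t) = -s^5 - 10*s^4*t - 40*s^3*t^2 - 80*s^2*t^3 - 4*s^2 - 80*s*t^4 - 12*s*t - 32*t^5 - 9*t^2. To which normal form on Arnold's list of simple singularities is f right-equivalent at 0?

A4

The Hessian of f at 0 is [[-8, -12], [-12, -18]] with rank 1, so corank 1. A Groebner basis of the Jacobian ideal J(f) in C{s,t} is {t^4, s + 3*t/2}; counting standard monomials gives mu = 4. Corank 1: A-series; mu = 4 gives A_4.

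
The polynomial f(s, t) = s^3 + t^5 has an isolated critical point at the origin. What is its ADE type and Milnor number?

Type E8, Milnor number mu = 8.

The Hessian of f at 0 has rank 0. Corank 2; j^3 = s^3 is a perfect cube, so E-series; the 5-jet and mu = 8 give E_8.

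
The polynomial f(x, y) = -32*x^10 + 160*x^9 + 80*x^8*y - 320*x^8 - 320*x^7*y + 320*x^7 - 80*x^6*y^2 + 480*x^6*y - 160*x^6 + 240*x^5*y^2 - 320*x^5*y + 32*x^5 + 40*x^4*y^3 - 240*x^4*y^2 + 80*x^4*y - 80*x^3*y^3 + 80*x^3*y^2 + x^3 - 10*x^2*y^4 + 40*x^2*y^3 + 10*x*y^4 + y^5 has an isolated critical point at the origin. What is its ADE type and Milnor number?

The Hessian of f at 0 has rank 0. Corank 2; j^3 = x^3 is a perfect cube, so E-series; the 5-jet and mu = 8 give E_8.

Type E_8, Milnor number mu = 8.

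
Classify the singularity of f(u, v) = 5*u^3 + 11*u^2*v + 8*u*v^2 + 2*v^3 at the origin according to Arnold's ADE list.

D_4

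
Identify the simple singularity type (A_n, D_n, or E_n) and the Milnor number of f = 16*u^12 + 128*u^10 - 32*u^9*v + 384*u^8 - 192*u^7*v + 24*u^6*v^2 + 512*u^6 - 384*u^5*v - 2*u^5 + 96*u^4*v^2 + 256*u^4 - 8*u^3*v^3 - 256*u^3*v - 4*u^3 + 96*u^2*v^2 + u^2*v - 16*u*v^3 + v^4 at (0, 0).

Type D_{5}, Milnor number mu = 5.

The Hessian of f at 0 has rank 0. Corank 2; j^3 = -u^2*(4*u - v) has shape L^2 M (L != M), so D-series; mu = 5 gives D_5.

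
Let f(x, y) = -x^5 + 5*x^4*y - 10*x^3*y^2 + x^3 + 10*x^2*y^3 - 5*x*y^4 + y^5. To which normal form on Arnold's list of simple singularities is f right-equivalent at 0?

E8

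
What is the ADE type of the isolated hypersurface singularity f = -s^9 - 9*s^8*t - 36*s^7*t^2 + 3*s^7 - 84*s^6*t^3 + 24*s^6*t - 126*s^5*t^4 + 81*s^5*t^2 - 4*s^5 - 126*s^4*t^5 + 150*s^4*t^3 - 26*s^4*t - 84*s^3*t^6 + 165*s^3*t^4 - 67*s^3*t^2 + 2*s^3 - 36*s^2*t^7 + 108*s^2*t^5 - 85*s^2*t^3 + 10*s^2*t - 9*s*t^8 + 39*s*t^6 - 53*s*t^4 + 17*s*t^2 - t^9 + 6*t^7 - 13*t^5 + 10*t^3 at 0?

D4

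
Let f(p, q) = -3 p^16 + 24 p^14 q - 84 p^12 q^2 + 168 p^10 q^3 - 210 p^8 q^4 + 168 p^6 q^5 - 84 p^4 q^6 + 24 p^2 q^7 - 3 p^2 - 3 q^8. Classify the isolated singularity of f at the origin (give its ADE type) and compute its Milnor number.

Type A_7, Milnor number mu = 7.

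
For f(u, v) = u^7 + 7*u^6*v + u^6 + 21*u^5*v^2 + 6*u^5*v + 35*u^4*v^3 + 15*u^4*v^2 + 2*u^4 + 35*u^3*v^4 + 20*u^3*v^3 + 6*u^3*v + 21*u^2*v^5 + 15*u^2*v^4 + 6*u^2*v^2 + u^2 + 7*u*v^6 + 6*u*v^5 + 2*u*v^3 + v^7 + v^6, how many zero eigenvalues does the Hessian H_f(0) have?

Hessian at 0 has rank 1.

1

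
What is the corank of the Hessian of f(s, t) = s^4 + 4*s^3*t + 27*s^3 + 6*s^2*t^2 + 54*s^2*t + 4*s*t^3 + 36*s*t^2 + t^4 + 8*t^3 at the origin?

2

Hessian at 0 has rank 0.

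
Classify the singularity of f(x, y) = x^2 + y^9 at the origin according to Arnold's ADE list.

The Hessian of f at 0 is [[2, 0], [0, 0]] with rank 1, so corank 1. A Groebner basis of the Jacobian ideal J(f) in C{x,y} is {y^8, x}; counting standard monomials gives mu = 8. Corank 1: A-series; mu = 8 gives A_8.

A_8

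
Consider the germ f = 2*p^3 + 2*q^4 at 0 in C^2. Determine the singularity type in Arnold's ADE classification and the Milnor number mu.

Type E_{6}, Milnor number mu = 6.

The Hessian of f at 0 is [[0, 0], [0, 0]] with rank 0, so corank 2. A Groebner basis of the Jacobian ideal J(f) in C{p,q} is {q^3, p^2}; counting standard monomials gives mu = 6. Corank 2; j^3 = 2*p^3 is a perfect cube, so E-series; the 4-jet and mu = 6 give E_6.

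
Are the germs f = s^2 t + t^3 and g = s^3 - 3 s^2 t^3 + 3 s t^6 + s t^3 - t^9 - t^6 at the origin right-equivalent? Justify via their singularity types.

The Hessian of f at 0 has rank 0. Corank 2; j^3 = t*(s^2 + t^2) splits into three distinct lines over C (the quadratic factor has nonzero discriminant), so D_4. The Hessian of g at 0 has rank 0. Corank 2; j^3 = s^3 is a perfect cube, so E-series; the 4-jet and mu = 7 give E_7. f is D_4 but g is E_7, hence not right-equivalent.

No.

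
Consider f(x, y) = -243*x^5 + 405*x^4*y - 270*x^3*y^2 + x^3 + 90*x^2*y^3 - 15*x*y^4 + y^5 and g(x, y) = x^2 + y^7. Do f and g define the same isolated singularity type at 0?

No.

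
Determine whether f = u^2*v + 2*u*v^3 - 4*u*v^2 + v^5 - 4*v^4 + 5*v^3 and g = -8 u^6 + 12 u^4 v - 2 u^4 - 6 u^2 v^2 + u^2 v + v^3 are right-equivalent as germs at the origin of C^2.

The Hessian of f at 0 has rank 0. Corank 2; j^3 = v*(u^2 - 4*u*v + 5*v^2) splits into three distinct lines over C (the quadratic factor has nonzero discriminant), so D_4. The Hessian of g at 0 has rank 0. Corank 2; j^3 = v*(u^2 + v^2) splits into three distinct lines over C (the quadratic factor has nonzero discriminant), so D_4. Both have type D_4, hence right-equivalent.

Yes.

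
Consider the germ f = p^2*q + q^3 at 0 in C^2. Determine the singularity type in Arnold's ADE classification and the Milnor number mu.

The Hessian of f at 0 has rank 0. Corank 2; j^3 = q*(p^2 + q^2) splits into three distinct lines over C (the quadratic factor has nonzero discriminant), so D_4.

Type D_{4}, Milnor number mu = 4.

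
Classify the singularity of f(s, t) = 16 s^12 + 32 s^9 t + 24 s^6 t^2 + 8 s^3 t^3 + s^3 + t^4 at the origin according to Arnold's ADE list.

E6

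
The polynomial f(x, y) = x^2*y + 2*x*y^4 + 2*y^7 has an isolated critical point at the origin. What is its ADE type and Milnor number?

Type D8, Milnor number mu = 8.

The Hessian of f at 0 is [[0, 0], [0, 0]] with rank 0, so corank 2. A Groebner basis of the Jacobian ideal J(f) in C{x,y} is {-x^2/6 + x*y^3, x*y + y^4, x^3, x^2*y}; counting standard monomials gives mu = 8. Corank 2; j^3 = x^2*y has shape L^2 M (L != M), so D-series; mu = 8 gives D_8.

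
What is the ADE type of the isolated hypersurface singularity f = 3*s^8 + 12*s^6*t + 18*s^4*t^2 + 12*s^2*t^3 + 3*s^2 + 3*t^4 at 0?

A3

The Hessian of f at 0 has rank 1. Corank 1: A-series; mu = 3 gives A_3.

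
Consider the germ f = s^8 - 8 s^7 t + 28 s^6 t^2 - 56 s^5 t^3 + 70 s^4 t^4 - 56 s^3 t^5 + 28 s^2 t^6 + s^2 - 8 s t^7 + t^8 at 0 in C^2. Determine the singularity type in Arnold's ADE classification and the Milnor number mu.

The Hessian of f at 0 has rank 1. Corank 1: A-series; mu = 7 gives A_7.

Type A_{7}, Milnor number mu = 7.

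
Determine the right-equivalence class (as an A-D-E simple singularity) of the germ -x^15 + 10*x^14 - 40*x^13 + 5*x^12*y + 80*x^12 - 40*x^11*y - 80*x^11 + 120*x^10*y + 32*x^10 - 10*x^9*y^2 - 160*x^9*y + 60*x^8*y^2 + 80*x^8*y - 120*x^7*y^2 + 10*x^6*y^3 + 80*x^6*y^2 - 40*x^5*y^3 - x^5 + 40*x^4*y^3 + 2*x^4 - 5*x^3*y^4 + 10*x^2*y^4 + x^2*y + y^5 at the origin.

The Hessian of f at 0 has rank 0. Corank 2; j^3 = x^2*y has shape L^2 M (L != M), so D-series; mu = 6 gives D_6.

D_6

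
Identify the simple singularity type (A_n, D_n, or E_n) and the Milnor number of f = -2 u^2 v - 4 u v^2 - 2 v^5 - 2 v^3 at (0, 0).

Type D_{6}, Milnor number mu = 6.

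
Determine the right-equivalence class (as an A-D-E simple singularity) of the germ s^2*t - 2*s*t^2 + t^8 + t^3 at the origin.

D_9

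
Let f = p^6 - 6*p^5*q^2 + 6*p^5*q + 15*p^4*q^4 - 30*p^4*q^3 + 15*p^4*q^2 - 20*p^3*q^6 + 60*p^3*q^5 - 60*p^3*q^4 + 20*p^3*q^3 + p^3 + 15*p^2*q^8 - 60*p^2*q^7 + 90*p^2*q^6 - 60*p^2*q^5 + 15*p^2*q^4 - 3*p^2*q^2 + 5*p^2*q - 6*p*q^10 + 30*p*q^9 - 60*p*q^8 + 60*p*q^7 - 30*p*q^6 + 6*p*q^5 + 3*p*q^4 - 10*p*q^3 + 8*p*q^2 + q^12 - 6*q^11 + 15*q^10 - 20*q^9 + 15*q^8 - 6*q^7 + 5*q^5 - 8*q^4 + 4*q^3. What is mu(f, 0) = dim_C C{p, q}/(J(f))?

The Hessian of f at 0 is [[0, 0], [0, 0]] with rank 0, so corank 2. A Groebner basis of the Jacobian ideal J(f) in C{p,q} is {-p^2 - 3*p*q + q^4 - q^3 - 2*q^2, p^3 - 12*p^2 - 35*p*q - 5*q^3 - 22*q^2, p^2*q + 4*p^2 + 71*p*q/6 + q^3/6 + 23*q^2/3, -p^2 + p*q^2 - 3*p*q + q^3 - 2*q^2}; counting standard monomials gives mu = 7. Corank 2; j^3 = (p + q)*(p + 2*q)^2 has shape L^2 M (L != M), so D-series; mu = 7 gives D_7.

7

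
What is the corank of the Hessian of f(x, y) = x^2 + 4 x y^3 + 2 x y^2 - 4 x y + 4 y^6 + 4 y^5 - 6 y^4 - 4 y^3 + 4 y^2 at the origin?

1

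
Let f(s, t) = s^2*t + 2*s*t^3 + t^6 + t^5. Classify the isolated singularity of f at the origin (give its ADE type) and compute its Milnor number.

Type D_{7}, Milnor number mu = 7.

The Hessian of f at 0 is [[0, 0], [0, 0]] with rank 0, so corank 2. A Groebner basis of the Jacobian ideal J(f) in C{s,t} is {s^3, s^2*t + s^2/6 + s*t^2/6, s*t + t^3}; counting standard monomials gives mu = 7. Corank 2; j^3 = s^2*t has shape L^2 M (L != M), so D-series; mu = 7 gives D_7.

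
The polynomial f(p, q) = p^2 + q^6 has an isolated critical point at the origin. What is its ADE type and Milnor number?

Type A_{5}, Milnor number mu = 5.

The Hessian of f at 0 has rank 1. Corank 1: A-series; mu = 5 gives A_5.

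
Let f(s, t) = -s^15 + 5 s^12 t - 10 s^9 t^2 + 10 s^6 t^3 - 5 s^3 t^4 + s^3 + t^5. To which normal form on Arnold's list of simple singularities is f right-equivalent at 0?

E_8

The Hessian of f at 0 is [[0, 0], [0, 0]] with rank 0, so corank 2. A Groebner basis of the Jacobian ideal J(f) in C{s,t} is {t^4, s^2}; counting standard monomials gives mu = 8. Corank 2; j^3 = s^3 is a perfect cube, so E-series; the 5-jet and mu = 8 give E_8.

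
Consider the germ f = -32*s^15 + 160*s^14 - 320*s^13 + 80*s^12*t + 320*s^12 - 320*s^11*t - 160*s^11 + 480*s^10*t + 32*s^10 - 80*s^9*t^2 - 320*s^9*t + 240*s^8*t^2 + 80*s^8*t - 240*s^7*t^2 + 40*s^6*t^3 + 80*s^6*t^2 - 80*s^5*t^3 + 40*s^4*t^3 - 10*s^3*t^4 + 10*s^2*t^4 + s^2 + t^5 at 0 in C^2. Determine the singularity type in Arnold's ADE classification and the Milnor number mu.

The Hessian of f at 0 has rank 1. Corank 1: A-series; mu = 4 gives A_4.

Type A4, Milnor number mu = 4.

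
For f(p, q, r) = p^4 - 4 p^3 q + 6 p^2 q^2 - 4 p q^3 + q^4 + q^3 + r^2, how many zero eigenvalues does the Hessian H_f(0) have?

Hessian at 0 has rank 1.

2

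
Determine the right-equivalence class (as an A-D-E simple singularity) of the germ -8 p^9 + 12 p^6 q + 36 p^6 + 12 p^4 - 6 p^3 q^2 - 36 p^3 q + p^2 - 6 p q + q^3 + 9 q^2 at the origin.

A_{2}

The Hessian of f at 0 is [[2, -6], [-6, 18]] with rank 1, so corank 1. A Groebner basis of the Jacobian ideal J(f) in C{p,q} is {q^2, p - 3*q}; counting standard monomials gives mu = 2. Corank 1: A-series; mu = 2 gives A_2.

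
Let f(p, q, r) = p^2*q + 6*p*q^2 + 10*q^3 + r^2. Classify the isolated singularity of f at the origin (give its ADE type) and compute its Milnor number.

Type D_4, Milnor number mu = 4.

The Hessian of f at 0 has rank 1. Corank 2; j^3 = q*(p^2 + 6*p*q + 10*q^2) splits into three distinct lines over C (the quadratic factor has nonzero discriminant), so D_4.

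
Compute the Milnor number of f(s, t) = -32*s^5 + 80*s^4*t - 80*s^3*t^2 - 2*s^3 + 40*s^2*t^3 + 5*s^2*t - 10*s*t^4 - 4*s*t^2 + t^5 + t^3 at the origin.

The Hessian of f at 0 has rank 0. Corank 2; j^3 = -(s - t)^2*(2*s - t) has shape L^2 M (L != M), so D-series; mu = 6 gives D_6.

6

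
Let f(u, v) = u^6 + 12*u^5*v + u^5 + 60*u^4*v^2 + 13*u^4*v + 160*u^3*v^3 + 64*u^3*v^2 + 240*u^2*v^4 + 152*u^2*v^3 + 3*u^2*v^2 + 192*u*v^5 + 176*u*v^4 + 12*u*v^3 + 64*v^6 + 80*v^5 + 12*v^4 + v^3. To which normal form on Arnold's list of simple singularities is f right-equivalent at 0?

E8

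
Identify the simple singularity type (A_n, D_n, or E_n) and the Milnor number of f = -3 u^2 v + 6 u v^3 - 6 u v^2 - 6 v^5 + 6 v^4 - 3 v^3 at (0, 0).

Type D_6, Milnor number mu = 6.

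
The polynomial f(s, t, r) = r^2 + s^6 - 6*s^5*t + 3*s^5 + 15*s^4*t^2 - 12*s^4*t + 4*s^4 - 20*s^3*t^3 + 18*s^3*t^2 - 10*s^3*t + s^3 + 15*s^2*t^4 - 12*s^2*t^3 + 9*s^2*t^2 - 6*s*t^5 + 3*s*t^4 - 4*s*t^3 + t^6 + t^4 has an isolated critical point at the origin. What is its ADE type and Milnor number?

The Hessian of f at 0 has rank 1. Corank 2; j^3 = s^3 is a perfect cube, so E-series; the 4-jet and mu = 6 give E_6.

Type E6, Milnor number mu = 6.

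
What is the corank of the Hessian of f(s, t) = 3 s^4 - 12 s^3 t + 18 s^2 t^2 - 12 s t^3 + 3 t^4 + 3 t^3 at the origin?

2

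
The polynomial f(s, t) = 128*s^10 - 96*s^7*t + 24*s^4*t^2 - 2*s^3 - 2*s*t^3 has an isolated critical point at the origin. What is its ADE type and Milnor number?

Type E7, Milnor number mu = 7.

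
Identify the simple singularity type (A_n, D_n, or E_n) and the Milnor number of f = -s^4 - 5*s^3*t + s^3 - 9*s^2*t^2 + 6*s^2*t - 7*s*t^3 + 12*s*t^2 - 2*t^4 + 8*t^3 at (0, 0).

The Hessian of f at 0 has rank 0. Corank 2; j^3 = (s + 2*t)^3 is a perfect cube, so E-series; the 4-jet and mu = 7 give E_7.

Type E_{7}, Milnor number mu = 7.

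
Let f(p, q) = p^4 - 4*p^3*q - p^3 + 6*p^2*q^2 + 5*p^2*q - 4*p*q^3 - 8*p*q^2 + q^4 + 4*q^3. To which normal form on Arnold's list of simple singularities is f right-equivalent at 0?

D_{5}

The Hessian of f at 0 is [[0, 0], [0, 0]] with rank 0, so corank 2. A Groebner basis of the Jacobian ideal J(f) in C{p,q} is {p*q^2 + p*q/2 - q^2, p*q/4 + q^3 - q^2/2, p^2 - 3*p*q + 2*q^2}; counting standard monomials gives mu = 5. Corank 2; j^3 = -(p - 2*q)^2*(p - q) has shape L^2 M (L != M), so D-series; mu = 5 gives D_5.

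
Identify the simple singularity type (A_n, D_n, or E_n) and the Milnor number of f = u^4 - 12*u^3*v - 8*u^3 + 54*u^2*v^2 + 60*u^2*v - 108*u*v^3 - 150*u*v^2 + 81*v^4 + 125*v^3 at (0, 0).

Type E_{6}, Milnor number mu = 6.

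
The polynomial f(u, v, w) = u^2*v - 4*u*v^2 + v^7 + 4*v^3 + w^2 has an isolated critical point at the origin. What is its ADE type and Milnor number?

Type D_8, Milnor number mu = 8.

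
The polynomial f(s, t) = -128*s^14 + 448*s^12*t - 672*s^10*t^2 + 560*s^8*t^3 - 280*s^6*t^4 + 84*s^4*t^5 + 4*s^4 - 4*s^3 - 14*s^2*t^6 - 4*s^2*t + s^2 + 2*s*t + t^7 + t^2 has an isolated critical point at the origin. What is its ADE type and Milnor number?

The Hessian of f at 0 has rank 1. Corank 1: A-series; mu = 6 gives A_6.

Type A_{6}, Milnor number mu = 6.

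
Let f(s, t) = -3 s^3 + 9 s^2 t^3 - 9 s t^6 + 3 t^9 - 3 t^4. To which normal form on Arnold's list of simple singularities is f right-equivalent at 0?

E_{6}

The Hessian of f at 0 is [[0, 0], [0, 0]] with rank 0, so corank 2. A Groebner basis of the Jacobian ideal J(f) in C{s,t} is {t^3, s^2}; counting standard monomials gives mu = 6. Corank 2; j^3 = -3*s^3 is a perfect cube, so E-series; the 4-jet and mu = 6 give E_6.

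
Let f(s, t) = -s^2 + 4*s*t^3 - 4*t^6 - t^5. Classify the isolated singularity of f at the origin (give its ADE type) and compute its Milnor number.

Type A_4, Milnor number mu = 4.

The Hessian of f at 0 has rank 1. Corank 1: A-series; mu = 4 gives A_4.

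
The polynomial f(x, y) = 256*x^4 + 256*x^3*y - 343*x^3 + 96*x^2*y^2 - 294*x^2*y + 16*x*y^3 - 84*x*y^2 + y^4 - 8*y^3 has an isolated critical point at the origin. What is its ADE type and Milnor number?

Type E_6, Milnor number mu = 6.

The Hessian of f at 0 has rank 0. Corank 2; j^3 = -(7*x + 2*y)^3 is a perfect cube, so E-series; the 4-jet and mu = 6 give E_6.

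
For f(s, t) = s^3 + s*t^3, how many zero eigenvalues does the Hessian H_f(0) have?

2

Hessian at 0 has rank 0.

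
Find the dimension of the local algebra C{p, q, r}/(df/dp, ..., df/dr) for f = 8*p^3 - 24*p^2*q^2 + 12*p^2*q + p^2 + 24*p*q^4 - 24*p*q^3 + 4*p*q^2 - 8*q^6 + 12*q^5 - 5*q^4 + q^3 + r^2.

The Hessian of f at 0 has rank 2. Corank 1: A-series; mu = 2 gives A_2.

2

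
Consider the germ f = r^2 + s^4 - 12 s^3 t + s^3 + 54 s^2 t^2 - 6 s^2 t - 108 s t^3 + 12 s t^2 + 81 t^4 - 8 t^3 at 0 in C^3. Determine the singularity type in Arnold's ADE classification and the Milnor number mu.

The Hessian of f at 0 has rank 1. Corank 2; j^3 = (s - 2*t)^3 is a perfect cube, so E-series; the 4-jet and mu = 6 give E_6.

Type E_{6}, Milnor number mu = 6.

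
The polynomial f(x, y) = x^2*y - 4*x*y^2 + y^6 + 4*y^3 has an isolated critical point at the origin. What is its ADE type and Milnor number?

Type D_7, Milnor number mu = 7.

The Hessian of f at 0 has rank 0. Corank 2; j^3 = y*(x - 2*y)^2 has shape L^2 M (L != M), so D-series; mu = 7 gives D_7.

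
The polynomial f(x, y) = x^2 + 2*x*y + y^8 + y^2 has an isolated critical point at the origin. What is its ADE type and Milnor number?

The Hessian of f at 0 is [[2, 2], [2, 2]] with rank 1, so corank 1. A Groebner basis of the Jacobian ideal J(f) in C{x,y} is {y^7, x + y}; counting standard monomials gives mu = 7. Corank 1: A-series; mu = 7 gives A_7.

Type A_{7}, Milnor number mu = 7.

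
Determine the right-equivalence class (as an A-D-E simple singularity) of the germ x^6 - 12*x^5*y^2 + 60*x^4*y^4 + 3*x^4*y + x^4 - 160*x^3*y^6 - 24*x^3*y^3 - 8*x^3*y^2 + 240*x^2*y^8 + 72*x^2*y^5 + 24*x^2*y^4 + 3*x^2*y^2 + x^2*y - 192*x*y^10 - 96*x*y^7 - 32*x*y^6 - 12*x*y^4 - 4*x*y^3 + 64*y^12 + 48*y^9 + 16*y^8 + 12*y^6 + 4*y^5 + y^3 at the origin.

D_4

The Hessian of f at 0 has rank 0. Corank 2; j^3 = y*(x^2 + y^2) splits into three distinct lines over C (the quadratic factor has nonzero discriminant), so D_4.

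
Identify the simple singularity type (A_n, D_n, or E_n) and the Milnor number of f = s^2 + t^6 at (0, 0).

Type A_5, Milnor number mu = 5.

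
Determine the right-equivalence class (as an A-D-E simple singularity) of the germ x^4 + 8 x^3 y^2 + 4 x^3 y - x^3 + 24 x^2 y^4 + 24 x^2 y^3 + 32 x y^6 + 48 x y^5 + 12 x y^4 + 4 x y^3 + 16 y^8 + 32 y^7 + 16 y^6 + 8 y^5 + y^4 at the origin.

The Hessian of f at 0 has rank 0. Corank 2; j^3 = -x^3 is a perfect cube, so E-series; the 4-jet and mu = 6 give E_6.

E_{6}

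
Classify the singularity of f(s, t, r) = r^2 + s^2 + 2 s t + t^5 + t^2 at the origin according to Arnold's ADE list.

The Hessian of f at 0 is [[2, 2, 0], [2, 2, 0], [0, 0, 2]] with rank 2, so corank 1. A Groebner basis of the Jacobian ideal J(f) in C{s,t,r} is {t^4, s + t, r}; counting standard monomials gives mu = 4. Corank 1: A-series; mu = 4 gives A_4.

A_{4}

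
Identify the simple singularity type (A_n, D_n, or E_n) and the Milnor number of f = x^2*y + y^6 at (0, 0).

The Hessian of f at 0 has rank 0. Corank 2; j^3 = x^2*y has shape L^2 M (L != M), so D-series; mu = 7 gives D_7.

Type D_7, Milnor number mu = 7.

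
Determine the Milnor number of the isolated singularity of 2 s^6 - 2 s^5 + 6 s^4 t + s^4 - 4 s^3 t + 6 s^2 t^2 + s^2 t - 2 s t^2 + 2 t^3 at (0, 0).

The Hessian of f at 0 is [[0, 0], [0, 0]] with rank 0, so corank 2. A Groebner basis of the Jacobian ideal J(f) in C{s,t} is {t^3, s^2 + 2*t^2, s*t - t^2}; counting standard monomials gives mu = 4. Corank 2; j^3 = t*(s^2 - 2*s*t + 2*t^2) splits into three distinct lines over C (the quadratic factor has nonzero discriminant), so D_4.

4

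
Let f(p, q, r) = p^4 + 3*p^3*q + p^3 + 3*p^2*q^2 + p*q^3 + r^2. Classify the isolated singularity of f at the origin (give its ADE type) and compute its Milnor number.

Type E_{7}, Milnor number mu = 7.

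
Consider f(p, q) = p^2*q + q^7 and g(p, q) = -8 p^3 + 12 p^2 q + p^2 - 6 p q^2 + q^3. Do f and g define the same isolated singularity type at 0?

The Hessian of f at 0 has rank 0. Corank 2; j^3 = p^2*q has shape L^2 M (L != M), so D-series; mu = 8 gives D_8. The Hessian of g at 0 has rank 1. Corank 1: A-series; mu = 2 gives A_2. f is D_8 but g is A_2, hence not right-equivalent.

No.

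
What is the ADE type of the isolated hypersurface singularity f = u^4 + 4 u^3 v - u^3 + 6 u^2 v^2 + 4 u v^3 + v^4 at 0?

The Hessian of f at 0 has rank 0. Corank 2; j^3 = -u^3 is a perfect cube, so E-series; the 4-jet and mu = 6 give E_6.

E_{6}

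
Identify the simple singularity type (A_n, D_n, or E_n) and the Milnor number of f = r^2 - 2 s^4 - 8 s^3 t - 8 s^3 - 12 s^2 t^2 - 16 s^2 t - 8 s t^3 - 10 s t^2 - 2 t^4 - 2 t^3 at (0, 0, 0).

Type D_5, Milnor number mu = 5.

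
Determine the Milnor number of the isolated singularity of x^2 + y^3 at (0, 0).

2

The Hessian of f at 0 is [[2, 0], [0, 0]] with rank 1, so corank 1. A Groebner basis of the Jacobian ideal J(f) in C{x,y} is {y^2, x}; counting standard monomials gives mu = 2. Corank 1: A-series; mu = 2 gives A_2.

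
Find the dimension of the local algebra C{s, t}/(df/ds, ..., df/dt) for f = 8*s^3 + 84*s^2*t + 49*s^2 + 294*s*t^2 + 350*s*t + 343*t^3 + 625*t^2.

2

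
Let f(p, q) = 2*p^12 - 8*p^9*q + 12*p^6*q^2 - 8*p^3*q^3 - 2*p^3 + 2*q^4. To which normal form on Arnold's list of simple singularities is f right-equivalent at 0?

E6

The Hessian of f at 0 has rank 0. Corank 2; j^3 = -2*p^3 is a perfect cube, so E-series; the 4-jet and mu = 6 give E_6.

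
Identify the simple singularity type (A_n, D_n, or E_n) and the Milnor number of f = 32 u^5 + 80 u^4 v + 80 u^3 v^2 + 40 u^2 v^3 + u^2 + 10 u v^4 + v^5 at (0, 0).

The Hessian of f at 0 is [[2, 0], [0, 0]] with rank 1, so corank 1. A Groebner basis of the Jacobian ideal J(f) in C{u,v} is {v^4, u}; counting standard monomials gives mu = 4. Corank 1: A-series; mu = 4 gives A_4.

Type A_{4}, Milnor number mu = 4.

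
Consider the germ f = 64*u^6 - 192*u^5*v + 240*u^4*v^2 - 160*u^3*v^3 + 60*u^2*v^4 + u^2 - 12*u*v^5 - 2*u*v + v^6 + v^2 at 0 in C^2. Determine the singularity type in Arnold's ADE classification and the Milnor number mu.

Type A5, Milnor number mu = 5.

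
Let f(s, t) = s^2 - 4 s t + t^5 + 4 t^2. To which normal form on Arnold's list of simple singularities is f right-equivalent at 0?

A_4

The Hessian of f at 0 is [[2, -4], [-4, 8]] with rank 1, so corank 1. A Groebner basis of the Jacobian ideal J(f) in C{s,t} is {t^4, s - 2*t}; counting standard monomials gives mu = 4. Corank 1: A-series; mu = 4 gives A_4.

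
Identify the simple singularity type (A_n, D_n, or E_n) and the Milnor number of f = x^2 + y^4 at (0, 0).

Type A_3, Milnor number mu = 3.

The Hessian of f at 0 has rank 1. Corank 1: A-series; mu = 3 gives A_3.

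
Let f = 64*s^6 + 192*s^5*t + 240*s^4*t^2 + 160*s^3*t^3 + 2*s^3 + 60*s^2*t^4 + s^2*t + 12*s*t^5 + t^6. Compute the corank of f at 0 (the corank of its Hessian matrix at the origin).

2

Hessian at 0 has rank 0.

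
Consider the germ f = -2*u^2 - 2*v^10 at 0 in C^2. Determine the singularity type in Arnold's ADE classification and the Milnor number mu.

Type A9, Milnor number mu = 9.

The Hessian of f at 0 has rank 1. Corank 1: A-series; mu = 9 gives A_9.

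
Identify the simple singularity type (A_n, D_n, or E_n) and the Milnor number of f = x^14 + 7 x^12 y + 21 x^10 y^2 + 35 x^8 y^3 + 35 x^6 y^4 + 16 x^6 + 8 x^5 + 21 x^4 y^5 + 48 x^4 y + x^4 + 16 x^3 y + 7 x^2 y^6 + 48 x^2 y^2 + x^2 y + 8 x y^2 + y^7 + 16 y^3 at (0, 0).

The Hessian of f at 0 has rank 0. Corank 2; j^3 = y*(x + 4*y)^2 has shape L^2 M (L != M), so D-series; mu = 8 gives D_8.

Type D8, Milnor number mu = 8.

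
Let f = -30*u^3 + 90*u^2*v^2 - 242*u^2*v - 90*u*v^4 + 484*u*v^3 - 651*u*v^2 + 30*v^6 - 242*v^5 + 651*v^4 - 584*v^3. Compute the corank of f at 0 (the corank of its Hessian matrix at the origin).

Hessian at 0 has rank 0.

2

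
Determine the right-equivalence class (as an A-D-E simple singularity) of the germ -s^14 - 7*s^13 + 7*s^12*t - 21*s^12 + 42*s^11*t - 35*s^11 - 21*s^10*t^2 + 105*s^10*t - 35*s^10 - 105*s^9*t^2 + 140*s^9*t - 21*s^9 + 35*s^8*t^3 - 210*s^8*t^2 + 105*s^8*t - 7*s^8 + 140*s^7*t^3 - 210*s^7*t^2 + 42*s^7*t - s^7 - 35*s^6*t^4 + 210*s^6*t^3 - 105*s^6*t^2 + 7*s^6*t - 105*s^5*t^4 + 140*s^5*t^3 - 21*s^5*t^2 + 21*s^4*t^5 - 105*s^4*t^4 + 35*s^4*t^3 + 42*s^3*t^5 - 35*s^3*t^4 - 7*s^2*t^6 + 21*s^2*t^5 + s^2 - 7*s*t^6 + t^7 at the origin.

The Hessian of f at 0 is [[2, 0], [0, 0]] with rank 1, so corank 1. A Groebner basis of the Jacobian ideal J(f) in C{s,t} is {t^6, s}; counting standard monomials gives mu = 6. Corank 1: A-series; mu = 6 gives A_6.

A6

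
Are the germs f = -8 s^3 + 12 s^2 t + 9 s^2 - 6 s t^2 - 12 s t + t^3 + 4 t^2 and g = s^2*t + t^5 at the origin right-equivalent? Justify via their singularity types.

No.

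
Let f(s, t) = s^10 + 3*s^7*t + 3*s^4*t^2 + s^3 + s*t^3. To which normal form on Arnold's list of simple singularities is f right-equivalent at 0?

E_{7}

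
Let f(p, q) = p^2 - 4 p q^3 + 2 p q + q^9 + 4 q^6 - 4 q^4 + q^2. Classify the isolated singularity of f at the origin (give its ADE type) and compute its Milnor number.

Type A_8, Milnor number mu = 8.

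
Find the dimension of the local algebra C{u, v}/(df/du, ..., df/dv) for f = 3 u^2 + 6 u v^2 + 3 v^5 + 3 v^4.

The Hessian of f at 0 has rank 1. Corank 1: A-series; mu = 4 gives A_4.

4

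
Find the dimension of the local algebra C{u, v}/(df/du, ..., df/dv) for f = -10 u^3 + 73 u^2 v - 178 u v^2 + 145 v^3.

The Hessian of f at 0 is [[0, 0], [0, 0]] with rank 0, so corank 2. A Groebner basis of the Jacobian ideal J(f) in C{u,v} is {v^3, u^2 - 71*v^2/11, u*v - 28*v^2/11}; counting standard monomials gives mu = 4. Corank 2; j^3 = -(2*u - 5*v)*(5*u^2 - 24*u*v + 29*v^2) splits into three distinct lines over C (the quadratic factor has nonzero discriminant), so D_4.

4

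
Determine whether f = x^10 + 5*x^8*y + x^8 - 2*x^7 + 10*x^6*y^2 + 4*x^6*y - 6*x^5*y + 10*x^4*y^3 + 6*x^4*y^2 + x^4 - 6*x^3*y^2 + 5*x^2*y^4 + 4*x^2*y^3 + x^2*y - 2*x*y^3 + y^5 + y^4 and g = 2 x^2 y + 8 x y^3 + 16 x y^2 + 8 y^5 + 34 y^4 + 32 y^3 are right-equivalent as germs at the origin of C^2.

Yes.

The Hessian of f at 0 is [[0, 0], [0, 0]] with rank 0, so corank 2. A Groebner basis of the Jacobian ideal J(f) in C{x,y} is {x*y^2, -x*y + y^3, x^2 + 4*x*y}; counting standard monomials gives mu = 5. Corank 2; j^3 = x^2*y has shape L^2 M (L != M), so D-series; mu = 5 gives D_5. The Hessian of g at 0 is [[0, 0], [0, 0]] with rank 0, so corank 2. A Groebner basis of the Jacobian ideal J(g) in C{x,y} is {x*y^2 - 2*x*y - 8*y^2, x*y/2 + y^3 + 2*y^2, x^2 + 6*x*y + 8*y^2}; counting standard monomials gives mu = 5. Corank 2; j^3 = 2*y*(x + 4*y)^2 has shape L^2 M (L != M), so D-series; mu = 5 gives D_5. Both have type D_5, hence right-equivalent.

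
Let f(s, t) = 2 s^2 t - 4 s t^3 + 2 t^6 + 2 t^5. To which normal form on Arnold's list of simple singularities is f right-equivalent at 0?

The Hessian of f at 0 is [[0, 0], [0, 0]] with rank 0, so corank 2. A Groebner basis of the Jacobian ideal J(f) in C{s,t} is {s^3, s^2*t + s^2/6 - s*t^2/6, -s*t + t^3}; counting standard monomials gives mu = 7. Corank 2; j^3 = 2*s^2*t has shape L^2 M (L != M), so D-series; mu = 7 gives D_7.

D7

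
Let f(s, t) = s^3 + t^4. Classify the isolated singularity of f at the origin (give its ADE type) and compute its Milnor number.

Type E_{6}, Milnor number mu = 6.

The Hessian of f at 0 is [[0, 0], [0, 0]] with rank 0, so corank 2. A Groebner basis of the Jacobian ideal J(f) in C{s,t} is {t^3, s^2}; counting standard monomials gives mu = 6. Corank 2; j^3 = s^3 is a perfect cube, so E-series; the 4-jet and mu = 6 give E_6.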